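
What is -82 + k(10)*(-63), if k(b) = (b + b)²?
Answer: -25282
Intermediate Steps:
k(b) = 4*b² (k(b) = (2*b)² = 4*b²)
-82 + k(10)*(-63) = -82 + (4*10²)*(-63) = -82 + (4*100)*(-63) = -82 + 400*(-63) = -82 - 25200 = -25282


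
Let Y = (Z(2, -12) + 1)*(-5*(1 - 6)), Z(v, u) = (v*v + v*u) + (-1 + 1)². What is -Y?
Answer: 475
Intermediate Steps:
Z(v, u) = v² + u*v (Z(v, u) = (v² + u*v) + 0² = (v² + u*v) + 0 = v² + u*v)
Y = -475 (Y = (2*(-12 + 2) + 1)*(-5*(1 - 6)) = (2*(-10) + 1)*(-5*(-5)) = (-20 + 1)*25 = -19*25 = -475)
-Y = -1*(-475) = 475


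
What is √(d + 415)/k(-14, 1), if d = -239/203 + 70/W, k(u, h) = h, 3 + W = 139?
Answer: √19738039363/6902 ≈ 20.355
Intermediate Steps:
W = 136 (W = -3 + 139 = 136)
d = -9147/13804 (d = -239/203 + 70/136 = -239*1/203 + 70*(1/136) = -239/203 + 35/68 = -9147/13804 ≈ -0.66263)
√(d + 415)/k(-14, 1) = √(-9147/13804 + 415)/1 = √(5719513/13804)*1 = (√19738039363/6902)*1 = √19738039363/6902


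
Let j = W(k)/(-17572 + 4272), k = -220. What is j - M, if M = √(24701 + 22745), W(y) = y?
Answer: 11/665 - √47446 ≈ -217.80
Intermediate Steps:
M = √47446 ≈ 217.82
j = 11/665 (j = -220/(-17572 + 4272) = -220/(-13300) = -220*(-1/13300) = 11/665 ≈ 0.016541)
j - M = 11/665 - √47446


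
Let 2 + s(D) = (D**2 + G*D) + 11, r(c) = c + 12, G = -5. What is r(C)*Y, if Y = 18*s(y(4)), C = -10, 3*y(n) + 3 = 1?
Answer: 460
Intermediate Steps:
y(n) = -2/3 (y(n) = -1 + (1/3)*1 = -1 + 1/3 = -2/3)
r(c) = 12 + c
s(D) = 9 + D**2 - 5*D (s(D) = -2 + ((D**2 - 5*D) + 11) = -2 + (11 + D**2 - 5*D) = 9 + D**2 - 5*D)
Y = 230 (Y = 18*(9 + (-2/3)**2 - 5*(-2/3)) = 18*(9 + 4/9 + 10/3) = 18*(115/9) = 230)
r(C)*Y = (12 - 10)*230 = 2*230 = 460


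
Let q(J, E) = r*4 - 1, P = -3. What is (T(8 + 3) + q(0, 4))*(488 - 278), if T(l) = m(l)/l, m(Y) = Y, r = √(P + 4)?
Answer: 840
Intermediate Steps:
r = 1 (r = √(-3 + 4) = √1 = 1)
q(J, E) = 3 (q(J, E) = 1*4 - 1 = 4 - 1 = 3)
T(l) = 1 (T(l) = l/l = 1)
(T(8 + 3) + q(0, 4))*(488 - 278) = (1 + 3)*(488 - 278) = 4*210 = 840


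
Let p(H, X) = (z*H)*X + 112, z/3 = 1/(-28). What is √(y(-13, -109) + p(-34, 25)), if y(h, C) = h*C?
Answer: √317534/14 ≈ 40.250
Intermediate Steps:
z = -3/28 (z = 3/(-28) = 3*(-1/28) = -3/28 ≈ -0.10714)
y(h, C) = C*h
p(H, X) = 112 - 3*H*X/28 (p(H, X) = (-3*H/28)*X + 112 = -3*H*X/28 + 112 = 112 - 3*H*X/28)
√(y(-13, -109) + p(-34, 25)) = √(-109*(-13) + (112 - 3/28*(-34)*25)) = √(1417 + (112 + 1275/14)) = √(1417 + 2843/14) = √(22681/14) = √317534/14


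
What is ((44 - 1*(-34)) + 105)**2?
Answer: 33489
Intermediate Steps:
((44 - 1*(-34)) + 105)**2 = ((44 + 34) + 105)**2 = (78 + 105)**2 = 183**2 = 33489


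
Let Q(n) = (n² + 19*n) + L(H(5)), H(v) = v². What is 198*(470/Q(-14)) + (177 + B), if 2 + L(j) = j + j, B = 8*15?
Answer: -3933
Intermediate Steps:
B = 120
L(j) = -2 + 2*j (L(j) = -2 + (j + j) = -2 + 2*j)
Q(n) = 48 + n² + 19*n (Q(n) = (n² + 19*n) + (-2 + 2*5²) = (n² + 19*n) + (-2 + 2*25) = (n² + 19*n) + (-2 + 50) = (n² + 19*n) + 48 = 48 + n² + 19*n)
198*(470/Q(-14)) + (177 + B) = 198*(470/(48 + (-14)² + 19*(-14))) + (177 + 120) = 198*(470/(48 + 196 - 266)) + 297 = 198*(470/(-22)) + 297 = 198*(470*(-1/22)) + 297 = 198*(-235/11) + 297 = -4230 + 297 = -3933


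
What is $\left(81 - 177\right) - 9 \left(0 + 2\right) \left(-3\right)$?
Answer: $-42$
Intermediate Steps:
$\left(81 - 177\right) - 9 \left(0 + 2\right) \left(-3\right) = -96 - 9 \cdot 2 \left(-3\right) = -96 - -54 = -96 + 54 = -42$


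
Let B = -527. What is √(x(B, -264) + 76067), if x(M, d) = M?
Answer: 2*√18885 ≈ 274.85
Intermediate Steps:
√(x(B, -264) + 76067) = √(-527 + 76067) = √75540 = 2*√18885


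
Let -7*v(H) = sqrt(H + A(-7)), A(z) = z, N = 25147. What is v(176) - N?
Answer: -176042/7 ≈ -25149.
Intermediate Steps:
v(H) = -sqrt(-7 + H)/7 (v(H) = -sqrt(H - 7)/7 = -sqrt(-7 + H)/7)
v(176) - N = -sqrt(-7 + 176)/7 - 1*25147 = -sqrt(169)/7 - 25147 = -1/7*13 - 25147 = -13/7 - 25147 = -176042/7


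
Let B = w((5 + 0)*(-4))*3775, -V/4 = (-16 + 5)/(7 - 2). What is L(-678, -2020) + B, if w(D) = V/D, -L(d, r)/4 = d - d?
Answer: -1661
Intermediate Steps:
V = 44/5 (V = -4*(-16 + 5)/(7 - 2) = -(-44)/5 = -4*(-11/5) = 44/5 ≈ 8.8000)
L(d, r) = 0 (L(d, r) = -4*(d - d) = -4*0 = 0)
w(D) = 44/(5*D)
B = -1661 (B = (44/(5*(((5 + 0)*(-4)))))*3775 = (44/(5*((5*(-4)))))*3775 = ((44/5)/(-20))*3775 = ((44/5)*(-1/20))*3775 = -11/25*3775 = -1661)
L(-678, -2020) + B = 0 - 1661 = -1661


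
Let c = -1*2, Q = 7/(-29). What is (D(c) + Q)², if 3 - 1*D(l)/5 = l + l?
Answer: 1016064/841 ≈ 1208.2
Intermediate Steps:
Q = -7/29 (Q = 7*(-1/29) = -7/29 ≈ -0.24138)
c = -2
D(l) = 15 - 10*l (D(l) = 15 - 5*(l + l) = 15 - 10*l)
(D(c) + Q)² = ((15 - 10*(-2)) - 7/29)² = ((15 + 20) - 7/29)² = (35 - 7/29)² = (1008/29)² = 1016064/841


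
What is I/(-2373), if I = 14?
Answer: -2/339 ≈ -0.0058997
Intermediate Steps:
I/(-2373) = 14/(-2373) = 14*(-1/2373) = -2/339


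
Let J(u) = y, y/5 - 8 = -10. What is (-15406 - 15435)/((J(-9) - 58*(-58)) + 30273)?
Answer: -30841/33627 ≈ -0.91715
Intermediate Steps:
y = -10 (y = 40 + 5*(-10) = 40 - 50 = -10)
J(u) = -10
(-15406 - 15435)/((J(-9) - 58*(-58)) + 30273) = (-15406 - 15435)/((-10 - 58*(-58)) + 30273) = -30841/((-10 + 3364) + 30273) = -30841/(3354 + 30273) = -30841/33627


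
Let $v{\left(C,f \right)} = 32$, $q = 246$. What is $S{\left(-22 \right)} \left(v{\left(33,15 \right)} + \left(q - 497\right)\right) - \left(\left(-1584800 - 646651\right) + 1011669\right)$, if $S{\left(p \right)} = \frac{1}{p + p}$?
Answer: $\frac{53670627}{44} \approx 1.2198 \cdot 10^{6}$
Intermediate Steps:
$S{\left(p \right)} = \frac{1}{2 p}$
$S{\left(-22 \right)} \left(v{\left(33,15 \right)} + \left(q - 497\right)\right) - \left(\left(-1584800 - 646651\right) + 1011669\right) = \frac{1}{2 \left(-22\right)} \left(32 + \left(246 - 497\right)\right) - \left(\left(-1584800 - 646651\right) + 1011669\right) = \frac{1}{2} \left(- \frac{1}{22}\right) \left(32 - 251\right) - \left(-2231451 + 1011669\right) = \left(- \frac{1}{44}\right) \left(-219\right) - -1219782 = \frac{219}{44} + 1219782 = \frac{53670627}{44}$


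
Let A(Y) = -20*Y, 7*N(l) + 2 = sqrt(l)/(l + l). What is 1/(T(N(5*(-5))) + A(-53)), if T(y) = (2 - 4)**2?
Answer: 1/1064 ≈ 0.00093985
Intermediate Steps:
N(l) = -2/7 + 1/(14*sqrt(l)) (N(l) = -2/7 + (sqrt(l)/(l + l))/7 = -2/7 + (sqrt(l)/((2*l)))/7 = -2/7 + ((1/(2*l))*sqrt(l))/7 = -2/7 + (1/(2*sqrt(l)))/7 = -2/7 + 1/(14*sqrt(l)))
T(y) = 4 (T(y) = (-2)**2 = 4)
1/(T(N(5*(-5))) + A(-53)) = 1/(4 - 20*(-53)) = 1/(4 + 1060) = 1/1064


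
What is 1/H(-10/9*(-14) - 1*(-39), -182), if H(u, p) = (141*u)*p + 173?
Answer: -3/4199495 ≈ -7.1437e-7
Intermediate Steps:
H(u, p) = 173 + 141*p*u (H(u, p) = 141*p*u + 173 = 173 + 141*p*u)
1/H(-10/9*(-14) - 1*(-39), -182) = 1/(173 + 141*(-182)*(-10/9*(-14) - 1*(-39))) = 1/(173 + 141*(-182)*(-10*⅑*(-14) + 39)) = 1/(173 + 141*(-182)*(-10/9*(-14) + 39)) = 1/(173 + 141*(-182)*(140/9 + 39)) = 1/(173 + 141*(-182)*(491/9)) = 1/(173 - 4200014/3) = 1/(-4199495/3) = -3/4199495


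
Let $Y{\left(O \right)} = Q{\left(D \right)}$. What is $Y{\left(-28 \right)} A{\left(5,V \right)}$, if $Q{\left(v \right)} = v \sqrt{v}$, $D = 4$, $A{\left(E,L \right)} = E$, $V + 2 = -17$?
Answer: $40$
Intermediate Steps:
$V = -19$ ($V = -2 - 17 = -19$)
$Q{\left(v \right)} = v^{\frac{3}{2}}$
$Y{\left(O \right)} = 8$ ($Y{\left(O \right)} = 4^{\frac{3}{2}} = 8$)
$Y{\left(-28 \right)} A{\left(5,V \right)} = 8 \cdot 5 = 40$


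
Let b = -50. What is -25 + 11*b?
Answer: -575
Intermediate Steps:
-25 + 11*b = -25 + 11*(-50) = -25 - 550 = -575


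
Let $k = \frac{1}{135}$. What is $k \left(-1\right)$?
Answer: $- \frac{1}{135} \approx -0.0074074$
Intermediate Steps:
$k = \frac{1}{135} \approx 0.0074074$
$k \left(-1\right) = \frac{1}{135} \left(-1\right) = - \frac{1}{135}$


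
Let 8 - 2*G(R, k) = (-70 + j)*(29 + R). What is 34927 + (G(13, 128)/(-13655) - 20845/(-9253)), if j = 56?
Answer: 4413298376886/126349715 ≈ 34929.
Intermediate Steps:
G(R, k) = 207 + 7*R (G(R, k) = 4 - (-70 + 56)*(29 + R)/2 = 4 - (-7)*(29 + R) = 4 - (-406 - 14*R)/2 = 4 + (203 + 7*R) = 207 + 7*R)
34927 + (G(13, 128)/(-13655) - 20845/(-9253)) = 34927 + ((207 + 7*13)/(-13655) - 20845/(-9253)) = 34927 + ((207 + 91)*(-1/13655) - 20845*(-1/9253)) = 34927 + (298*(-1/13655) + 20845/9253) = 34927 + (-298/13655 + 20845/9253) = 34927 + 281881081/126349715 = 4413298376886/126349715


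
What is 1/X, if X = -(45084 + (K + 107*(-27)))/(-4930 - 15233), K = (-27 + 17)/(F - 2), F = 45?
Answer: 867009/1814375 ≈ 0.47786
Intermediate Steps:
K = -10/43 (K = (-27 + 17)/(45 - 2) = -10/43 ≈ -0.23256)
X = 1814375/867009 (X = -(45084 + (-10/43 + 107*(-27)))/(-4930 - 15233) = -(45084 + (-10/43 - 2889))/(-20163) = -(45084 - 124237/43)*(-1)/20163 = -1814375*(-1)/(43*20163) = -1*(-1814375/867009) = 1814375/867009 ≈ 2.0927)
1/X = 1/(1814375/867009) = 867009/1814375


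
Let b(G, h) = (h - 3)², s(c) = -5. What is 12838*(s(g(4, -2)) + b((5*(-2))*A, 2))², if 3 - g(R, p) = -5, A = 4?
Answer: 205408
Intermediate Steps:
g(R, p) = 8 (g(R, p) = 3 - 1*(-5) = 3 + 5 = 8)
b(G, h) = (-3 + h)²
12838*(s(g(4, -2)) + b((5*(-2))*A, 2))² = 12838*(-5 + (-3 + 2)²)² = 12838*(-5 + (-1)²)² = 12838*(-5 + 1)² = 12838*(-4)² = 12838*16 = 205408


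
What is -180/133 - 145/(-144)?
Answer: -6635/19152 ≈ -0.34644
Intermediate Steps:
-180/133 - 145/(-144) = -180*1/133 - 145*(-1/144) = -180/133 + 145/144 = -6635/19152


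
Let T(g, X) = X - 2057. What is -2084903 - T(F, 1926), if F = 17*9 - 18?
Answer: -2084772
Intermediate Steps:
F = 135 (F = 153 - 18 = 135)
T(g, X) = -2057 + X
-2084903 - T(F, 1926) = -2084903 - (-2057 + 1926) = -2084903 - 1*(-131) = -2084903 + 131 = -2084772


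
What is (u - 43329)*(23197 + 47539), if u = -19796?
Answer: -4465210000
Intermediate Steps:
(u - 43329)*(23197 + 47539) = (-19796 - 43329)*(23197 + 47539) = -63125*70736 = -4465210000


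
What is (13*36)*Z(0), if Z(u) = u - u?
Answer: 0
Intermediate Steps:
Z(u) = 0
(13*36)*Z(0) = (13*36)*0 = 468*0 = 0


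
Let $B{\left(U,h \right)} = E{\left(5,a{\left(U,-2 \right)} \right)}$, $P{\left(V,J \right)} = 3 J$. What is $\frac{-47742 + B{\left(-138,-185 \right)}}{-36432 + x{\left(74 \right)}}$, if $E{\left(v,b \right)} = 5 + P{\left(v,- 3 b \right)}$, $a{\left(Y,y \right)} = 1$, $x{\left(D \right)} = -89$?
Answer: $\frac{47746}{36521} \approx 1.3074$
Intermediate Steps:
$E{\left(v,b \right)} = 5 - 9 b$ ($E{\left(v,b \right)} = 5 + 3 \left(- 3 b\right) = 5 - 9 b$)
$B{\left(U,h \right)} = -4$ ($B{\left(U,h \right)} = 5 - 9 = -4$)
$\frac{-47742 + B{\left(-138,-185 \right)}}{-36432 + x{\left(74 \right)}} = \frac{-47742 - 4}{-36432 - 89} = - \frac{47746}{-36521} = \left(-47746\right) \left(- \frac{1}{36521}\right) = \frac{47746}{36521}$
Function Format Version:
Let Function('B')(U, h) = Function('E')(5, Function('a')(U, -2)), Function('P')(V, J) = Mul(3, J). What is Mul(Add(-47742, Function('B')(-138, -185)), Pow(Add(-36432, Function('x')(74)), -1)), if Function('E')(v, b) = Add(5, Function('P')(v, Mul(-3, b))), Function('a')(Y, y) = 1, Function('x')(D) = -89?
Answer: Rational(47746, 36521) ≈ 1.3074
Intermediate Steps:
Function('E')(v, b) = Add(5, Mul(-9, b)) (Function('E')(v, b) = Add(5, Mul(3, Mul(-3, b))) = Add(5, Mul(-9, b)))
Function('B')(U, h) = -4 (Function('B')(U, h) = Add(5, Mul(-9, 1)) = Add(5, -9) = -4)
Mul(Add(-47742, Function('B')(-138, -185)), Pow(Add(-36432, Function('x')(74)), -1)) = Mul(Add(-47742, -4), Pow(Add(-36432, -89), -1)) = Mul(-47746, Pow(-36521, -1)) = Mul(-47746, Rational(-1, 36521)) = Rational(47746, 36521)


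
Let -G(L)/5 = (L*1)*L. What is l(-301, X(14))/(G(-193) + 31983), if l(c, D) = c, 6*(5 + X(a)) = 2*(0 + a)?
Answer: 301/154262 ≈ 0.0019512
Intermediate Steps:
G(L) = -5*L**2 (G(L) = -5*L*1*L = -5*L*L = -5*L**2)
X(a) = -5 + a/3 (X(a) = -5 + (2*(0 + a))/6 = -5 + (2*a)/6 = -5 + a/3)
l(-301, X(14))/(G(-193) + 31983) = -301/(-5*(-193)**2 + 31983) = -301/(-5*37249 + 31983) = -301/(-186245 + 31983) = -301/(-154262) = -301*(-1/154262) = 301/154262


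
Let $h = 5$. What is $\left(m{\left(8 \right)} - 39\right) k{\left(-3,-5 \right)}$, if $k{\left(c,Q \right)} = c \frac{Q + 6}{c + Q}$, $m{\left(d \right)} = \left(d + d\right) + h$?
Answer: $- \frac{27}{4} \approx -6.75$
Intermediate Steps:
$m{\left(d \right)} = 5 + 2 d$ ($m{\left(d \right)} = \left(d + d\right) + 5 = 2 d + 5 = 5 + 2 d$)
$k{\left(c,Q \right)} = \frac{c \left(6 + Q\right)}{Q + c}$ ($k{\left(c,Q \right)} = c \frac{6 + Q}{Q + c} = \frac{c \left(6 + Q\right)}{Q + c}$)
$\left(m{\left(8 \right)} - 39\right) k{\left(-3,-5 \right)} = \left(\left(5 + 2 \cdot 8\right) - 39\right) \left(- \frac{3 \left(6 - 5\right)}{-5 - 3}\right) = \left(\left(5 + 16\right) - 39\right) \left(\left(-3\right) \frac{1}{-8} \cdot 1\right) = \left(21 - 39\right) \left(\left(-3\right) \left(- \frac{1}{8}\right) 1\right) = \left(-18\right) \frac{3}{8} = - \frac{27}{4}$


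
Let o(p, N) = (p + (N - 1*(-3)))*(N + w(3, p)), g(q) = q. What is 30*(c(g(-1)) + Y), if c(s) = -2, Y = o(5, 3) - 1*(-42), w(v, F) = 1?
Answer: 2520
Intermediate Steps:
o(p, N) = (1 + N)*(3 + N + p) (o(p, N) = (p + (N - 1*(-3)))*(N + 1) = (p + (N + 3))*(1 + N) = (p + (3 + N))*(1 + N) = (3 + N + p)*(1 + N) = (1 + N)*(3 + N + p))
Y = 86 (Y = (3 + 5 + 3**2 + 4*3 + 3*5) - 1*(-42) = (3 + 5 + 9 + 12 + 15) + 42 = 44 + 42 = 86)
30*(c(g(-1)) + Y) = 30*(-2 + 86) = 30*84 = 2520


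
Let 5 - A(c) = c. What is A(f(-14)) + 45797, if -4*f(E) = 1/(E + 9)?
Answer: 916039/20 ≈ 45802.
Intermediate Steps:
f(E) = -1/(4*(9 + E)) (f(E) = -1/(4*(E + 9)) = -1/(4*(9 + E)))
A(c) = 5 - c
A(f(-14)) + 45797 = (5 - (-1)/(36 + 4*(-14))) + 45797 = (5 - (-1)/(36 - 56)) + 45797 = (5 - (-1)/(-20)) + 45797 = (5 - (-1)*(-1)/20) + 45797 = (5 - 1*1/20) + 45797 = (5 - 1/20) + 45797 = 99/20 + 45797 = 916039/20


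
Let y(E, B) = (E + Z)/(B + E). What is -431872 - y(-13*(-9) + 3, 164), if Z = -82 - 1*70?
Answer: -30662904/71 ≈ -4.3187e+5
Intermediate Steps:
Z = -152 (Z = -82 - 70 = -152)
y(E, B) = (-152 + E)/(B + E) (y(E, B) = (E - 152)/(B + E) = (-152 + E)/(B + E))
-431872 - y(-13*(-9) + 3, 164) = -431872 - (-152 + (-13*(-9) + 3))/(164 + (-13*(-9) + 3)) = -431872 - (-152 + (117 + 3))/(164 + (117 + 3)) = -431872 - (-152 + 120)/(164 + 120) = -431872 - (-32)/284 = -431872 - 1*(-8/71) = -431872 + 8/71 = -30662904/71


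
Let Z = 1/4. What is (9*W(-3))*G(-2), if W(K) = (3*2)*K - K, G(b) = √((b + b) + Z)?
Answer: -135*I*√15/2 ≈ -261.43*I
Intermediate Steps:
Z = ¼ (Z = 1*(¼) = ¼ ≈ 0.25000)
G(b) = √(¼ + 2*b) (G(b) = √((b + b) + ¼) = √(2*b + ¼) = √(¼ + 2*b))
W(K) = 5*K (W(K) = 6*K - K = 5*K)
(9*W(-3))*G(-2) = (9*(5*(-3)))*(√(1 + 8*(-2))/2) = (9*(-15))*(√(1 - 16)/2) = -135*√(-15)/2 = -135*I*√15/2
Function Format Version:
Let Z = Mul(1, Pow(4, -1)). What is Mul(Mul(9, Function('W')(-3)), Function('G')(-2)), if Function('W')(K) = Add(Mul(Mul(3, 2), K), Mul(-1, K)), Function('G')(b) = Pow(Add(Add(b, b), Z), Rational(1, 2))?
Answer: Mul(Rational(-135, 2), I, Pow(15, Rational(1, 2))) ≈ Mul(-261.43, I)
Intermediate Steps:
Z = Rational(1, 4) (Z = Mul(1, Rational(1, 4)) = Rational(1, 4) ≈ 0.25000)
Function('G')(b) = Pow(Add(Rational(1, 4), Mul(2, b)), Rational(1, 2)) (Function('G')(b) = Pow(Add(Add(b, b), Rational(1, 4)), Rational(1, 2)) = Pow(Add(Mul(2, b), Rational(1, 4)), Rational(1, 2)) = Pow(Add(Rational(1, 4), Mul(2, b)), Rational(1, 2)))
Function('W')(K) = Mul(5, K) (Function('W')(K) = Add(Mul(6, K), Mul(-1, K)) = Mul(5, K))
Mul(Mul(9, Function('W')(-3)), Function('G')(-2)) = Mul(Mul(9, Mul(5, -3)), Mul(Rational(1, 2), Pow(Add(1, Mul(8, -2)), Rational(1, 2)))) = Mul(Mul(9, -15), Mul(Rational(1, 2), Pow(Add(1, -16), Rational(1, 2)))) = Mul(-135, Mul(Rational(1, 2), Pow(-15, Rational(1, 2)))) = Mul(-135, Mul(Rational(1, 2), Mul(I, Pow(15, Rational(1, 2))))) = Mul(-135, Mul(Rational(1, 2), I, Pow(15, Rational(1, 2)))) = Mul(Rational(-135, 2), I, Pow(15, Rational(1, 2)))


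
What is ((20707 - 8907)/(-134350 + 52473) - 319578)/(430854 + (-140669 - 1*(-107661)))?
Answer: -13083049853/16287218471 ≈ -0.80327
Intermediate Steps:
((20707 - 8907)/(-134350 + 52473) - 319578)/(430854 + (-140669 - 1*(-107661))) = (11800/(-81877) - 319578)/(430854 + (-140669 + 107661)) = (11800*(-1/81877) - 319578)/(430854 - 33008) = (-11800/81877 - 319578)/397846 = -26166099706/81877*1/397846 = -13083049853/16287218471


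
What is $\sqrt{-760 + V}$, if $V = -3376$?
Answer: $2 i \sqrt{1034} \approx 64.312 i$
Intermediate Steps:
$\sqrt{-760 + V} = \sqrt{-760 - 3376} = \sqrt{-4136} = 2 i \sqrt{1034}$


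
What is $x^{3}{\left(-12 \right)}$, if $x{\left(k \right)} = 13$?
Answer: $2197$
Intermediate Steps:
$x^{3}{\left(-12 \right)} = 13^{3} = 2197$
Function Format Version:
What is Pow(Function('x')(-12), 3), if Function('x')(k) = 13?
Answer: 2197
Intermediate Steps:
Pow(Function('x')(-12), 3) = Pow(13, 3) = 2197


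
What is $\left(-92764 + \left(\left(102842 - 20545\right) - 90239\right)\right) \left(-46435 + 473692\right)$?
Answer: $-43027343442$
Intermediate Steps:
$\left(-92764 + \left(\left(102842 - 20545\right) - 90239\right)\right) \left(-46435 + 473692\right) = \left(-92764 + \left(82297 - 90239\right)\right) 427257 = \left(-92764 - 7942\right) 427257 = \left(-100706\right) 427257 = -43027343442$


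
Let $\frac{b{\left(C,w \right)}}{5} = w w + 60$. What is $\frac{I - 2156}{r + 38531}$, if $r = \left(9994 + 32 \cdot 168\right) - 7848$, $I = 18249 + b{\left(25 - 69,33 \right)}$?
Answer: $\frac{21838}{46053} \approx 0.47419$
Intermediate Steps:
$b{\left(C,w \right)} = 300 + 5 w^{2}$ ($b{\left(C,w \right)} = 5 \left(w w + 60\right) = 5 \left(w^{2} + 60\right) = 5 \left(60 + w^{2}\right) = 300 + 5 w^{2}$)
$I = 23994$ ($I = 18249 + \left(300 + 5 \cdot 33^{2}\right) = 18249 + \left(300 + 5 \cdot 1089\right) = 18249 + \left(300 + 5445\right) = 18249 + 5745 = 23994$)
$r = 7522$ ($r = \left(9994 + 5376\right) - 7848 = 15370 - 7848 = 7522$)
$\frac{I - 2156}{r + 38531} = \frac{23994 - 2156}{7522 + 38531} = \frac{21838}{46053}$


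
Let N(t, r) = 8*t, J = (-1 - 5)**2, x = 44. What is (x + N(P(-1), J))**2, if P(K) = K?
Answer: 1296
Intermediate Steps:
J = 36 (J = (-6)**2 = 36)
(x + N(P(-1), J))**2 = (44 + 8*(-1))**2 = (44 - 8)**2 = 36**2 = 1296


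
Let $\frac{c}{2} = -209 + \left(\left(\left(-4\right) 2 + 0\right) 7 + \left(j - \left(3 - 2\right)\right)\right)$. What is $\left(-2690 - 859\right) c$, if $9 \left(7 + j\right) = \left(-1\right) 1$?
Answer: $\frac{5815628}{3} \approx 1.9385 \cdot 10^{6}$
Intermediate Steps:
$j = - \frac{64}{9}$ ($j = -7 + \frac{\left(-1\right) 1}{9} = -7 + \frac{1}{9} \left(-1\right) = -7 - \frac{1}{9} = - \frac{64}{9} \approx -7.1111$)
$c = - \frac{4916}{9}$ ($c = 2 \left(-209 + \left(\left(\left(-4\right) 2 + 0\right) 7 - \frac{73}{9}\right)\right) = 2 \left(-209 + \left(\left(-8 + 0\right) 7 - \frac{73}{9}\right)\right) = 2 \left(-209 - \frac{577}{9}\right) = 2 \left(- \frac{2458}{9}\right) = - \frac{4916}{9} \approx -546.22$)
$\left(-2690 - 859\right) c = \left(-2690 - 859\right) \left(- \frac{4916}{9}\right) = \left(-3549\right) \left(- \frac{4916}{9}\right) = \frac{5815628}{3}$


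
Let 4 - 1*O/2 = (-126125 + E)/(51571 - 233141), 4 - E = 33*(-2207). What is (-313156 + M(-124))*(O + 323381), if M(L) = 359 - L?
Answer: -1835941882258295/18157 ≈ -1.0111e+11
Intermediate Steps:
E = 72835 (E = 4 - 33*(-2207) = 4 - 1*(-72831) = 4 + 72831 = 72835)
O = 134598/18157 (O = 8 - 2*(-126125 + 72835)/(51571 - 233141) = 8 - (-106580)/(-181570) = 8 - (-106580)*(-1)/181570 = 8 - 2*5329/18157 = 8 - 10658/18157 = 134598/18157 ≈ 7.4130)
(-313156 + M(-124))*(O + 323381) = (-313156 + (359 - 1*(-124)))*(134598/18157 + 323381) = (-313156 + (359 + 124))*(5871763415/18157) = (-313156 + 483)*(5871763415/18157) = -312673*5871763415/18157 = -1835941882258295/18157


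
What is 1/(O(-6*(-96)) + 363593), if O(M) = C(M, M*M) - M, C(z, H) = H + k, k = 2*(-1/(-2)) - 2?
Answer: 1/694792 ≈ 1.4393e-6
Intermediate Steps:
k = -1 (k = 2*(-1*(-½)) - 2 = 2*(½) - 2 = 1 - 2 = -1)
C(z, H) = -1 + H (C(z, H) = H - 1 = -1 + H)
O(M) = -1 + M² - M (O(M) = (-1 + M*M) - M = (-1 + M²) - M = -1 + M² - M)
1/(O(-6*(-96)) + 363593) = 1/((-1 + (-6*(-96))² - (-6)*(-96)) + 363593) = 1/((-1 + 576² - 1*576) + 363593) = 1/((-1 + 331776 - 576) + 363593) = 1/(331199 + 363593) = 1/694792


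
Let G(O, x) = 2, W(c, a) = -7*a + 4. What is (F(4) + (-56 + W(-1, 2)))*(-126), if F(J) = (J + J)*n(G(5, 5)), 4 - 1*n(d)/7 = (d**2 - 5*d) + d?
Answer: -48132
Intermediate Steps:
W(c, a) = 4 - 7*a
n(d) = 28 - 7*d**2 + 28*d (n(d) = 28 - 7*((d**2 - 5*d) + d) = 28 - 7*(d**2 - 4*d) = 28 + (-7*d**2 + 28*d) = 28 - 7*d**2 + 28*d)
F(J) = 112*J (F(J) = (J + J)*(28 - 7*2**2 + 28*2) = (2*J)*(28 - 7*4 + 56) = (2*J)*(28 - 28 + 56) = (2*J)*56 = 112*J)
(F(4) + (-56 + W(-1, 2)))*(-126) = (112*4 + (-56 + (4 - 7*2)))*(-126) = (448 + (-56 + (4 - 14)))*(-126) = (448 + (-56 - 10))*(-126) = (448 - 66)*(-126) = 382*(-126) = -48132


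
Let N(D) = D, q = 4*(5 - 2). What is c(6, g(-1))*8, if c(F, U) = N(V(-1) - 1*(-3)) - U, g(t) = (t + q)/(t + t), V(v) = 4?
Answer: 100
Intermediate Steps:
q = 12 (q = 4*3 = 12)
g(t) = (12 + t)/(2*t) (g(t) = (t + 12)/(t + t) = (12 + t)/((2*t)) = (12 + t)*(1/(2*t)) = (12 + t)/(2*t))
c(F, U) = 7 - U (c(F, U) = (4 - 1*(-3)) - U = (4 + 3) - U = 7 - U)
c(6, g(-1))*8 = (7 - (12 - 1)/(2*(-1)))*8 = (7 - (-1)*11/2)*8 = (7 - 1*(-11/2))*8 = (7 + 11/2)*8 = (25/2)*8 = 100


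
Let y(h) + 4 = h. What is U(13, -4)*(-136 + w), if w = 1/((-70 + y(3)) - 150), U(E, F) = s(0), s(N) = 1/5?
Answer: -30057/1105 ≈ -27.201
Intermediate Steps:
y(h) = -4 + h
s(N) = ⅕
U(E, F) = ⅕
w = -1/221 (w = 1/((-70 + (-4 + 3)) - 150) = 1/((-70 - 1) - 150) = 1/(-71 - 150) = 1/(-221) = -1/221 ≈ -0.0045249)
U(13, -4)*(-136 + w) = (-136 - 1/221)/5 = (⅕)*(-30057/221) = -30057/1105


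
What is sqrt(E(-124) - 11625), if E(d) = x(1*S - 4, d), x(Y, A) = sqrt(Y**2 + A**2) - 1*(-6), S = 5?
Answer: sqrt(-11619 + sqrt(15377)) ≈ 107.21*I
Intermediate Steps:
x(Y, A) = 6 + sqrt(A**2 + Y**2) (x(Y, A) = sqrt(A**2 + Y**2) + 6 = 6 + sqrt(A**2 + Y**2))
E(d) = 6 + sqrt(1 + d**2) (E(d) = 6 + sqrt(d**2 + (1*5 - 4)**2) = 6 + sqrt(d**2 + (5 - 4)**2) = 6 + sqrt(d**2 + 1**2) = 6 + sqrt(d**2 + 1) = 6 + sqrt(1 + d**2))
sqrt(E(-124) - 11625) = sqrt((6 + sqrt(1 + (-124)**2)) - 11625) = sqrt((6 + sqrt(1 + 15376)) - 11625) = sqrt((6 + sqrt(15377)) - 11625) = sqrt(-11619 + sqrt(15377))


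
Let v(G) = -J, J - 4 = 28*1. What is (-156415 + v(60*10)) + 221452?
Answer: 65005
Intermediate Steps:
J = 32 (J = 4 + 28*1 = 4 + 28 = 32)
v(G) = -32 (v(G) = -1*32 = -32)
(-156415 + v(60*10)) + 221452 = (-156415 - 32) + 221452 = -156447 + 221452 = 65005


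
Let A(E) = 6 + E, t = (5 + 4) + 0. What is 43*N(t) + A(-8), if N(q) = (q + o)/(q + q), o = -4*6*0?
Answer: 39/2 ≈ 19.500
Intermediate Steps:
t = 9 (t = 9 + 0 = 9)
o = 0 (o = -24*0 = 0)
N(q) = ½ (N(q) = (q + 0)/(q + q) = q/((2*q)) = q*(1/(2*q)) = ½)
43*N(t) + A(-8) = 43*(½) + (6 - 8) = 43/2 - 2 = 39/2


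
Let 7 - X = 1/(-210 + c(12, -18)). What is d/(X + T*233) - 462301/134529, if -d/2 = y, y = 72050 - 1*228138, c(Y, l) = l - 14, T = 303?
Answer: 754676902205/766216780479 ≈ 0.98494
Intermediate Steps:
c(Y, l) = -14 + l
y = -156088 (y = 72050 - 228138 = -156088)
d = 312176 (d = -2*(-156088) = 312176)
X = 1695/242 (X = 7 - 1/(-210 + (-14 - 18)) = 7 - 1/(-210 - 32) = 7 - 1/(-242) = 7 - 1*(-1/242) = 7 + 1/242 = 1695/242 ≈ 7.0041)
d/(X + T*233) - 462301/134529 = 312176/(1695/242 + 303*233) - 462301/134529 = 312176/(1695/242 + 70599) - 462301*1/134529 = 312176/(17086653/242) - 462301/134529 = 312176*(242/17086653) - 462301/134529 = 75546592/17086653 - 462301/134529 = 754676902205/766216780479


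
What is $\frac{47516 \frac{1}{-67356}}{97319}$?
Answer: $- \frac{11879}{1638754641} \approx -7.2488 \cdot 10^{-6}$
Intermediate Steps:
$\frac{47516 \frac{1}{-67356}}{97319} = 47516 \left(- \frac{1}{67356}\right) \frac{1}{97319} = \left(- \frac{11879}{16839}\right) \frac{1}{97319} = - \frac{11879}{1638754641}$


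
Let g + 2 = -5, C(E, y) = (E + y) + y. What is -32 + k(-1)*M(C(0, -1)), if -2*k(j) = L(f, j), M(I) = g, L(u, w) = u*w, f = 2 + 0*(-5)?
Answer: -39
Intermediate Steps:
C(E, y) = E + 2*y
f = 2 (f = 2 + 0 = 2)
g = -7 (g = -2 - 5 = -7)
M(I) = -7
k(j) = -j
-32 + k(-1)*M(C(0, -1)) = -32 - 1*(-1)*(-7) = -32 + 1*(-7) = -32 - 7 = -39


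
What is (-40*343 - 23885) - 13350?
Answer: -50955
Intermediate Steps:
(-40*343 - 23885) - 13350 = (-13720 - 23885) - 13350 = -37605 - 13350 = -50955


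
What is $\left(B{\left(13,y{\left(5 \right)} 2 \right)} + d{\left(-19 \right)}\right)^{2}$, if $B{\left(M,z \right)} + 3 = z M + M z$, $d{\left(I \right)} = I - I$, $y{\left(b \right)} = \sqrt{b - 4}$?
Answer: $2401$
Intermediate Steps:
$y{\left(b \right)} = \sqrt{-4 + b}$
$d{\left(I \right)} = 0$
$B{\left(M,z \right)} = -3 + 2 M z$ ($B{\left(M,z \right)} = -3 + \left(z M + M z\right) = -3 + \left(M z + M z\right) = -3 + 2 M z$)
$\left(B{\left(13,y{\left(5 \right)} 2 \right)} + d{\left(-19 \right)}\right)^{2} = \left(\left(-3 + 2 \cdot 13 \sqrt{-4 + 5} \cdot 2\right) + 0\right)^{2} = \left(\left(-3 + 2 \cdot 13 \sqrt{1} \cdot 2\right) + 0\right)^{2} = \left(\left(-3 + 2 \cdot 13 \cdot 1 \cdot 2\right) + 0\right)^{2} = \left(\left(-3 + 2 \cdot 13 \cdot 2\right) + 0\right)^{2} = \left(\left(-3 + 52\right) + 0\right)^{2} = \left(49 + 0\right)^{2} = 49^{2} = 2401$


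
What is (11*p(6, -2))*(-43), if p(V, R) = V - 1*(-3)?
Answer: -4257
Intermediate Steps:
p(V, R) = 3 + V (p(V, R) = V + 3 = 3 + V)
(11*p(6, -2))*(-43) = (11*(3 + 6))*(-43) = (11*9)*(-43) = 99*(-43) = -4257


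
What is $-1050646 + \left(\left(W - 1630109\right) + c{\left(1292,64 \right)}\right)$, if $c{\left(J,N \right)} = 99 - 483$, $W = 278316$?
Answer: $-2402823$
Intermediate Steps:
$c{\left(J,N \right)} = -384$ ($c{\left(J,N \right)} = 99 - 483 = -384$)
$-1050646 + \left(\left(W - 1630109\right) + c{\left(1292,64 \right)}\right) = -1050646 + \left(\left(278316 - 1630109\right) - 384\right) = -1050646 - 1352177 = -2402823$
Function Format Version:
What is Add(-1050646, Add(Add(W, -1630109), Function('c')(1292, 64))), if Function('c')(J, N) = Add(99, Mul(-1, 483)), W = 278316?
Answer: -2402823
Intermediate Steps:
Function('c')(J, N) = -384 (Function('c')(J, N) = Add(99, -483) = -384)
Add(-1050646, Add(Add(W, -1630109), Function('c')(1292, 64))) = Add(-1050646, Add(Add(278316, -1630109), -384)) = Add(-1050646, Add(-1351793, -384)) = Add(-1050646, -1352177) = -2402823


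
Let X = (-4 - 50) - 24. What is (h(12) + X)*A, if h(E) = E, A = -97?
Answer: 6402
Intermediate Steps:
X = -78 (X = -54 - 24 = -78)
(h(12) + X)*A = (12 - 78)*(-97) = -66*(-97) = 6402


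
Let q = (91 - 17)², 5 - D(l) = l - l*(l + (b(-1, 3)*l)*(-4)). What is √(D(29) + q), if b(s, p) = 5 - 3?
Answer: I*√435 ≈ 20.857*I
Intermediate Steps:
b(s, p) = 2
D(l) = 5 - l - 7*l² (D(l) = 5 - (l - l*(l + (2*l)*(-4))) = 5 - (l - l*(l - 8*l)) = 5 - (l - l*(-7*l)) = 5 - (l - (-7)*l²) = 5 - (l + 7*l²) = 5 + (-l - 7*l²) = 5 - l - 7*l²)
q = 5476 (q = 74² = 5476)
√(D(29) + q) = √((5 - 1*29 - 7*29²) + 5476) = √((5 - 29 - 7*841) + 5476) = √((5 - 29 - 5887) + 5476) = √(-5911 + 5476) = √(-435) = I*√435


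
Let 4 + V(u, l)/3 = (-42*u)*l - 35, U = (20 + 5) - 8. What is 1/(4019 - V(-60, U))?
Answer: -1/124384 ≈ -8.0396e-6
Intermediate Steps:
U = 17 (U = 25 - 8 = 17)
V(u, l) = -117 - 126*l*u (V(u, l) = -12 + 3*((-42*u)*l - 35) = -12 + 3*(-42*l*u - 35) = -12 + 3*(-35 - 42*l*u) = -12 + (-105 - 126*l*u) = -117 - 126*l*u)
1/(4019 - V(-60, U)) = 1/(4019 - (-117 - 126*17*(-60))) = 1/(4019 - (-117 + 128520)) = 1/(4019 - 1*128403) = 1/(4019 - 128403) = 1/(-124384) = -1/124384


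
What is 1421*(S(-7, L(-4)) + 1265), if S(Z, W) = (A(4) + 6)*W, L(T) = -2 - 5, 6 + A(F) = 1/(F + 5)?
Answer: 16168138/9 ≈ 1.7965e+6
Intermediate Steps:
A(F) = -6 + 1/(5 + F) (A(F) = -6 + 1/(F + 5) = -6 + 1/(5 + F))
L(T) = -7
S(Z, W) = W/9 (S(Z, W) = ((-29 - 6*4)/(5 + 4) + 6)*W = ((-29 - 24)/9 + 6)*W = ((⅑)*(-53) + 6)*W = (-53/9 + 6)*W = W/9)
1421*(S(-7, L(-4)) + 1265) = 1421*((⅑)*(-7) + 1265) = 1421*(-7/9 + 1265) = 1421*(11378/9) = 16168138/9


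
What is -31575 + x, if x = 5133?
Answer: -26442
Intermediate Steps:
-31575 + x = -31575 + 5133 = -26442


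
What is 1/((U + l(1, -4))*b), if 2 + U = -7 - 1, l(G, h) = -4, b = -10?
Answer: 1/140 ≈ 0.0071429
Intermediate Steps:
U = -10 (U = -2 + (-7 - 1) = -2 - 8 = -10)
1/((U + l(1, -4))*b) = 1/((-10 - 4)*(-10)) = 1/(-14*(-10)) = 1/140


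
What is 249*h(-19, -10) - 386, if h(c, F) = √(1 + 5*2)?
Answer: -386 + 249*√11 ≈ 439.84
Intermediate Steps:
h(c, F) = √11 (h(c, F) = √(1 + 10) = √11)
249*h(-19, -10) - 386 = 249*√11 - 386 = -386 + 249*√11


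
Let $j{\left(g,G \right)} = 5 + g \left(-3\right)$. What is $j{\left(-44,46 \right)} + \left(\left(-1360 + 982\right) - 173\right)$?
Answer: $-414$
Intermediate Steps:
$j{\left(g,G \right)} = 5 - 3 g$
$j{\left(-44,46 \right)} + \left(\left(-1360 + 982\right) - 173\right) = \left(5 - -132\right) + \left(\left(-1360 + 982\right) - 173\right) = \left(5 + 132\right) - 551 = 137 - 551 = -414$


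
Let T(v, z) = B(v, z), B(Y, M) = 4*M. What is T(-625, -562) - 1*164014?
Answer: -166262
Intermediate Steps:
T(v, z) = 4*z
T(-625, -562) - 1*164014 = 4*(-562) - 1*164014 = -2248 - 164014 = -166262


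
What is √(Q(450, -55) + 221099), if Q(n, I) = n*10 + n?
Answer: √226049 ≈ 475.45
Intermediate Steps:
Q(n, I) = 11*n (Q(n, I) = 10*n + n = 11*n)
√(Q(450, -55) + 221099) = √(11*450 + 221099) = √(4950 + 221099) = √226049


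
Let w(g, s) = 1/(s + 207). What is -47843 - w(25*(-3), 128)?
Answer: -16027406/335 ≈ -47843.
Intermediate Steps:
w(g, s) = 1/(207 + s)
-47843 - w(25*(-3), 128) = -47843 - 1/(207 + 128) = -47843 - 1/335 = -16027406/335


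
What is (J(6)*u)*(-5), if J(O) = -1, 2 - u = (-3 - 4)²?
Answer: -235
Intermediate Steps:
u = -47 (u = 2 - (-3 - 4)² = 2 - 1*(-7)² = 2 - 1*49 = 2 - 49 = -47)
(J(6)*u)*(-5) = -1*(-47)*(-5) = 47*(-5) = -235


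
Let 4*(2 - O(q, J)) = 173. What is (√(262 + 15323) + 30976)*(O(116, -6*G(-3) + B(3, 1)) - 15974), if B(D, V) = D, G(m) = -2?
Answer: -496088384 - 64061*√15585/4 ≈ -4.9809e+8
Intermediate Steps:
O(q, J) = -165/4 (O(q, J) = 2 - ¼*173 = 2 - 173/4 = -165/4)
(√(262 + 15323) + 30976)*(O(116, -6*G(-3) + B(3, 1)) - 15974) = (√(262 + 15323) + 30976)*(-165/4 - 15974) = (√15585 + 30976)*(-64061/4) = (30976 + √15585)*(-64061/4) = -496088384 - 64061*√15585/4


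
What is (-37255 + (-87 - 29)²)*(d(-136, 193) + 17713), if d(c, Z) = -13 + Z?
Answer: -425835507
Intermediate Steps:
(-37255 + (-87 - 29)²)*(d(-136, 193) + 17713) = (-37255 + (-87 - 29)²)*((-13 + 193) + 17713) = (-37255 + (-116)²)*(180 + 17713) = (-37255 + 13456)*17893 = -23799*17893 = -425835507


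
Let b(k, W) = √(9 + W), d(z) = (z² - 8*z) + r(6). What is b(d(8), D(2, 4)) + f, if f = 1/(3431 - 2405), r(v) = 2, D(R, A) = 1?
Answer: 1/1026 + √10 ≈ 3.1633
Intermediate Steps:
d(z) = 2 + z² - 8*z (d(z) = (z² - 8*z) + 2 = 2 + z² - 8*z)
f = 1/1026 ≈ 0.00097466
b(d(8), D(2, 4)) + f = √(9 + 1) + 1/1026 = √10 + 1/1026 = 1/1026 + √10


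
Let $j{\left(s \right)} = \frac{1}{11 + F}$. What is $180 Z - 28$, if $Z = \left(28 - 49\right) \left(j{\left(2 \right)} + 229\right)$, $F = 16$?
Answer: $-865788$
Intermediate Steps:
$j{\left(s \right)} = \frac{1}{27}$ ($j{\left(s \right)} = \frac{1}{11 + 16} = \frac{1}{27}$)
$Z = - \frac{43288}{9}$ ($Z = \left(28 - 49\right) \left(\frac{1}{27} + 229\right) = \left(-21\right) \frac{6184}{27} = - \frac{43288}{9} \approx -4809.8$)
$180 Z - 28 = 180 \left(- \frac{43288}{9}\right) - 28 = -865760 - 28 = -865788$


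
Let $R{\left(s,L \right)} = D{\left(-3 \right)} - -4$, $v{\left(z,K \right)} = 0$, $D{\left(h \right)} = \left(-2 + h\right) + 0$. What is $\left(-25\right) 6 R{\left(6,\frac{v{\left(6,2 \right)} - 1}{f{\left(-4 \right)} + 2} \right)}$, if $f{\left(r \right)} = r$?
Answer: $150$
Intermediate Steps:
$D{\left(h \right)} = -2 + h$
$R{\left(s,L \right)} = -1$ ($R{\left(s,L \right)} = \left(-2 - 3\right) - -4 = -5 + 4 = -1$)
$\left(-25\right) 6 R{\left(6,\frac{v{\left(6,2 \right)} - 1}{f{\left(-4 \right)} + 2} \right)} = \left(-25\right) 6 \left(-1\right) = \left(-150\right) \left(-1\right) = 150$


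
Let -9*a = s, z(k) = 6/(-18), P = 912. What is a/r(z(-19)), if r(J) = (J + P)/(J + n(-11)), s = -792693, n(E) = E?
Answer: -2994618/2735 ≈ -1094.9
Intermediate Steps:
z(k) = -⅓ (z(k) = 6*(-1/18) = -⅓)
r(J) = (912 + J)/(-11 + J) (r(J) = (J + 912)/(J - 11) = (912 + J)/(-11 + J))
a = 88077 (a = -⅑*(-792693) = 88077)
a/r(z(-19)) = 88077/(((912 - ⅓)/(-11 - ⅓))) = 88077/(((2735/3)/(-34/3))) = 88077/((-3/34*2735/3)) = 88077/(-2735/34) = 88077*(-34/2735) = -2994618/2735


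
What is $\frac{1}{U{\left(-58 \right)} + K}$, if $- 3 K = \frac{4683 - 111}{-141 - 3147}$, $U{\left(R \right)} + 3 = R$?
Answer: $- \frac{274}{16587} \approx -0.016519$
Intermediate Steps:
$U{\left(R \right)} = -3 + R$
$K = \frac{127}{274}$ ($K = - \frac{\left(4683 - 111\right) \frac{1}{-141 - 3147}}{3} = - \frac{4572 \frac{1}{-3288}}{3} = - \frac{4572 \left(- \frac{1}{3288}\right)}{3} = \left(- \frac{1}{3}\right) \left(- \frac{381}{274}\right) = \frac{127}{274} \approx 0.4635$)
$\frac{1}{U{\left(-58 \right)} + K} = \frac{1}{\left(-3 - 58\right) + \frac{127}{274}} = \frac{1}{-61 + \frac{127}{274}} = \frac{1}{- \frac{16587}{274}} = - \frac{274}{16587}$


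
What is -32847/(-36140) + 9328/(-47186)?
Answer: 606402311/852651020 ≈ 0.71120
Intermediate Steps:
-32847/(-36140) + 9328/(-47186) = -32847*(-1/36140) + 9328*(-1/47186) = 32847/36140 - 4664/23593 = 606402311/852651020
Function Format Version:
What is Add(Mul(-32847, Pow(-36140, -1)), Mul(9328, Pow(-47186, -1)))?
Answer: Rational(606402311, 852651020) ≈ 0.71120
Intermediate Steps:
Add(Mul(-32847, Pow(-36140, -1)), Mul(9328, Pow(-47186, -1))) = Add(Mul(-32847, Rational(-1, 36140)), Mul(9328, Rational(-1, 47186))) = Add(Rational(32847, 36140), Rational(-4664, 23593)) = Rational(606402311, 852651020)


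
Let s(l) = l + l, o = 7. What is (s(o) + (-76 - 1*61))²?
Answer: 15129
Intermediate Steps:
s(l) = 2*l
(s(o) + (-76 - 1*61))² = (2*7 + (-76 - 1*61))² = (14 + (-76 - 61))² = (14 - 137)² = (-123)² = 15129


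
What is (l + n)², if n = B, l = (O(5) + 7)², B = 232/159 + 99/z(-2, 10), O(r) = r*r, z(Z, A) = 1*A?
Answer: 2710043580841/2528100 ≈ 1.0720e+6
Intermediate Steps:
z(Z, A) = A
O(r) = r²
B = 18061/1590 (B = 232/159 + 99/10 = 18061/1590 ≈ 11.359)
l = 1024 (l = (5² + 7)² = (25 + 7)² = 32² = 1024)
n = 18061/1590 ≈ 11.359
(l + n)² = (1024 + 18061/1590)² = (1646221/1590)² = 2710043580841/2528100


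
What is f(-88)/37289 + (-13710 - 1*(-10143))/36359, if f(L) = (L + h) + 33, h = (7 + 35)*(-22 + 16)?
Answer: -144172076/1355790751 ≈ -0.10634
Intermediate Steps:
h = -252 (h = 42*(-6) = -252)
f(L) = -219 + L (f(L) = (L - 252) + 33 = (-252 + L) + 33 = -219 + L)
f(-88)/37289 + (-13710 - 1*(-10143))/36359 = (-219 - 88)/37289 + (-13710 - 1*(-10143))/36359 = -307*1/37289 + (-13710 + 10143)*(1/36359) = -307/37289 - 3567*1/36359 = -307/37289 - 3567/36359 = -144172076/1355790751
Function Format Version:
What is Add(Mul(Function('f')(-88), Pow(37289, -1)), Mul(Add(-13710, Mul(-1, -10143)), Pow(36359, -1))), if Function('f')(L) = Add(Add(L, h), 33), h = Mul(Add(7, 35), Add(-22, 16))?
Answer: Rational(-144172076, 1355790751) ≈ -0.10634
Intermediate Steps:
h = -252 (h = Mul(42, -6) = -252)
Function('f')(L) = Add(-219, L) (Function('f')(L) = Add(Add(L, -252), 33) = Add(Add(-252, L), 33) = Add(-219, L))
Add(Mul(Function('f')(-88), Pow(37289, -1)), Mul(Add(-13710, Mul(-1, -10143)), Pow(36359, -1))) = Add(Mul(Add(-219, -88), Pow(37289, -1)), Mul(Add(-13710, Mul(-1, -10143)), Pow(36359, -1))) = Add(Mul(-307, Rational(1, 37289)), Mul(Add(-13710, 10143), Rational(1, 36359))) = Add(Rational(-307, 37289), Mul(-3567, Rational(1, 36359))) = Add(Rational(-307, 37289), Rational(-3567, 36359)) = Rational(-144172076, 1355790751)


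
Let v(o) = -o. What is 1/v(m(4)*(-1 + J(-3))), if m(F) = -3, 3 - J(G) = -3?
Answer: 1/15 ≈ 0.066667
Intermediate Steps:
J(G) = 6 (J(G) = 3 - 1*(-3) = 3 + 3 = 6)
1/v(m(4)*(-1 + J(-3))) = 1/(-(-3)*(-1 + 6)) = 1/(-(-3)*5) = 1/(-1*(-15)) = 1/15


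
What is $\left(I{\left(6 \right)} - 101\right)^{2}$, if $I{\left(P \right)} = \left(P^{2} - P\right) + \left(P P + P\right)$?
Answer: $841$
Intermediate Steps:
$I{\left(P \right)} = 2 P^{2}$ ($I{\left(P \right)} = \left(P^{2} - P\right) + \left(P^{2} + P\right) = \left(P^{2} - P\right) + \left(P + P^{2}\right) = 2 P^{2}$)
$\left(I{\left(6 \right)} - 101\right)^{2} = \left(2 \cdot 6^{2} - 101\right)^{2} = \left(2 \cdot 36 - 101\right)^{2} = \left(72 - 101\right)^{2} = \left(-29\right)^{2} = 841$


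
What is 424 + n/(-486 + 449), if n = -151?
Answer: 15839/37 ≈ 428.08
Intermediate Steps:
424 + n/(-486 + 449) = 424 - 151/(-486 + 449) = 424 - 151/(-37) = 424 - 1/37*(-151) = 424 + 151/37 = 15839/37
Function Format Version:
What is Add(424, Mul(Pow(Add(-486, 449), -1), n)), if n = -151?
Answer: Rational(15839, 37) ≈ 428.08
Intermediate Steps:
Add(424, Mul(Pow(Add(-486, 449), -1), n)) = Add(424, Mul(Pow(Add(-486, 449), -1), -151)) = Add(424, Mul(Pow(-37, -1), -151)) = Add(424, Mul(Rational(-1, 37), -151)) = Add(424, Rational(151, 37)) = Rational(15839, 37)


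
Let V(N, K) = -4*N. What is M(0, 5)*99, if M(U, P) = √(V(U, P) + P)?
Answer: 99*√5 ≈ 221.37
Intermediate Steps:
M(U, P) = √(P - 4*U) (M(U, P) = √(-4*U + P) = √(P - 4*U))
M(0, 5)*99 = √(5 - 4*0)*99 = √(5 + 0)*99 = √5*99 = 99*√5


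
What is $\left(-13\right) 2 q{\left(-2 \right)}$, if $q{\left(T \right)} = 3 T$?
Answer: $156$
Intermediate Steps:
$\left(-13\right) 2 q{\left(-2 \right)} = \left(-13\right) 2 \cdot 3 \left(-2\right) = \left(-26\right) \left(-6\right) = 156$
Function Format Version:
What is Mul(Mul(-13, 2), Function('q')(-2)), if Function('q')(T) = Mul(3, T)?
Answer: 156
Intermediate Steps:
Mul(Mul(-13, 2), Function('q')(-2)) = Mul(Mul(-13, 2), Mul(3, -2)) = Mul(-26, -6) = 156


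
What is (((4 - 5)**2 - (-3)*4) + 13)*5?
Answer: 130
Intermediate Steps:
(((4 - 5)**2 - (-3)*4) + 13)*5 = (((-1)**2 - 1*(-12)) + 13)*5 = ((1 + 12) + 13)*5 = (13 + 13)*5 = 26*5 = 130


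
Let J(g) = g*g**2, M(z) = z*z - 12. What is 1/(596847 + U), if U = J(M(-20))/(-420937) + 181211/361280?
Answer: 152076119360/90745149137980467 ≈ 1.6759e-6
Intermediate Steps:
M(z) = -12 + z**2 (M(z) = z**2 - 12 = -12 + z**2)
J(g) = g**3
U = -21026473677453/152076119360 (U = (-12 + (-20)**2)**3/(-420937) + 181211/361280 = (-12 + 400)**3*(-1/420937) + 181211*(1/361280) = 388**3*(-1/420937) + 181211/361280 = 58411072*(-1/420937) + 181211/361280 = -58411072/420937 + 181211/361280 = -21026473677453/152076119360 ≈ -138.26)
1/(596847 + U) = 1/(596847 - 21026473677453/152076119360) = 1/(90745149137980467/152076119360) = 152076119360/90745149137980467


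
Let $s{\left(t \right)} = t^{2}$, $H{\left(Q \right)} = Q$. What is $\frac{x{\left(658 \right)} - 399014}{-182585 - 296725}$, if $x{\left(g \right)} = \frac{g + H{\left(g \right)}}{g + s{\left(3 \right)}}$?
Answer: $\frac{44356837}{53283295} \approx 0.83247$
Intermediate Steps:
$x{\left(g \right)} = \frac{2 g}{9 + g}$ ($x{\left(g \right)} = \frac{g + g}{g + 3^{2}} = \frac{2 g}{g + 9} = \frac{2 g}{9 + g}$)
$\frac{x{\left(658 \right)} - 399014}{-182585 - 296725} = \frac{2 \cdot 658 \frac{1}{9 + 658} - 399014}{-182585 - 296725} = \frac{2 \cdot 658 \cdot \frac{1}{667} - 399014}{-479310} = \left(2 \cdot 658 \cdot \frac{1}{667} - 399014\right) \left(- \frac{1}{479310}\right) = \left(\frac{1316}{667} - 399014\right) \left(- \frac{1}{479310}\right) = \left(- \frac{266141022}{667}\right) \left(- \frac{1}{479310}\right) = \frac{44356837}{53283295}$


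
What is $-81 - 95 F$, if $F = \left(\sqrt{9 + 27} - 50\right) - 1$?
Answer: $4194$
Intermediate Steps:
$F = -45$ ($F = \left(\sqrt{36} - 50\right) - 1 = \left(6 - 50\right) - 1 = -44 - 1 = -45$)
$-81 - 95 F = -81 - -4275 = -81 + 4275 = 4194$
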